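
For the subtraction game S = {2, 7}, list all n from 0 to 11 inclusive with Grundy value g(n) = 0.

0, 1, 4, 5, 9, 10

Grundy values for subtraction set {2, 7}:
k:     0  1  2  3  4  5  6  7  8  9 10 11
g(k):  0  0  1  1  0  0  1  1  2  0  0  1
The P-positions (g = 0) in 0..11 are 0, 1, 4, 5, 9, 10.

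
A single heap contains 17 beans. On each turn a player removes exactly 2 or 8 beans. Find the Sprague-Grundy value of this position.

Build the Grundy sequence with g(k) = mex{g(k−s) : s ∈ {2, 8}, s ≤ k}:
k:     0  1  2  3  4  5  6  7  8  9 10 11 12 13 14 15 16 17
g(k):  0  0  1  1  0  0  1  1  2  2  0  0  1  1  0  0  1  1
So g(17) = 1.

1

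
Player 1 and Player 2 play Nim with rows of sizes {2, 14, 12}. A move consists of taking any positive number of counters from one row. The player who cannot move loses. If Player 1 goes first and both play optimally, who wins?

Player 2 wins

In binary:
  0010  (2)
  1110  (14)
  1100  (12)
  ----
  0000  (0)
The nim-sum is 0, so this is a P-position: the player to move is in a losing position under optimal play; Player 1 is about to move from it and so loses — Player 2 wins.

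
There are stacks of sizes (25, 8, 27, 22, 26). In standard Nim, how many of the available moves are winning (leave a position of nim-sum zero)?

1

In binary:
  11001  (25)
  01000  (8)
  11011  (27)
  10110  (22)
  11010  (26)
  -----
  00110  (6)
The overall nim-sum is X = 6. A stack of size p has a winning move iff p XOR X < p (reduce it to p XOR X).
  25: 25 XOR 6 = 31 ≥ 25 — no move.
  8: 8 XOR 6 = 14 ≥ 8 — no move.
  27: 27 XOR 6 = 29 ≥ 27 — no move.
  22: 22 XOR 6 = 16 < 22 — winning move (to 16).
  26: 26 XOR 6 = 28 ≥ 26 — no move.
That gives 1 winning move.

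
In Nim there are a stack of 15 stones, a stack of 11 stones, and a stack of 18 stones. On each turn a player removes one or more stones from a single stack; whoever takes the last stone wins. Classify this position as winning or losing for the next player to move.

Winning position

Nim-sum: 15 ^ 11 ^ 18 = 22.
The nim-sum is 22 ≠ 0, so this is an N-position: the player to move can win.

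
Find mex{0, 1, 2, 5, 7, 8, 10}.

3

The values 0, 1, 2 are all present; 3 is the first non-negative integer missing from the set.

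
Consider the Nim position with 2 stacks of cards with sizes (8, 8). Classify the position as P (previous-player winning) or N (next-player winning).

Write each in binary and XOR column by column:
  1000  (8)
  1000  (8)
  ----
  0000  (0)
The nim-sum is 0, so this is a P-position: the player to move is in a losing position under optimal play.

P-position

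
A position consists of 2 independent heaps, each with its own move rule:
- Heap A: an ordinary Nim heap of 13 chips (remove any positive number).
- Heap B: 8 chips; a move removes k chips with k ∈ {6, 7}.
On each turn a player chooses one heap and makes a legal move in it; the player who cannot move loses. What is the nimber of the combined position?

12

Heap A is a plain Nim heap of size 13, so its Grundy value is 13.
Build the Grundy sequence for heap B with g(k) = mex{g(k−s) : s ∈ {6, 7}, s ≤ k}:
g(0) = mex{} = 0
g(1) = mex{} = 0
g(2) = mex{} = 0
g(3) = mex{} = 0
g(4) = mex{} = 0
g(5) = mex{} = 0
g(6) = mex{0} = 1
g(7) = mex{0} = 1
g(8) = mex{0} = 1
So g(8) = 1.
By the Sprague-Grundy theorem, the Grundy value of a sum of independent games is the XOR of the component values.
Combined value = 13 XOR 1 = 12.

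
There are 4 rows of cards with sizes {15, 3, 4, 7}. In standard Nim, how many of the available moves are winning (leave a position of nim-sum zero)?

Nim-sum: 15 XOR 3 XOR 4 XOR 7 = 15.
The overall nim-sum is X = 15. A row of size p has a winning move iff p XOR X < p (reduce it to p XOR X).
  15: 15 XOR 15 = 0 < 15 — winning move (to 0).
  3: 3 XOR 15 = 12 ≥ 3 — no move.
  4: 4 XOR 15 = 11 ≥ 4 — no move.
  7: 7 XOR 15 = 8 ≥ 7 — no move.
That gives 1 winning move.

1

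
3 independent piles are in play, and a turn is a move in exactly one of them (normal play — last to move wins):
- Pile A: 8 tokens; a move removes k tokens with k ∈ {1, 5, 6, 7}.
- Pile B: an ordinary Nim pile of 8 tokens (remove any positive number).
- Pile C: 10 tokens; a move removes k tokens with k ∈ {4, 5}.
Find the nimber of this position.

10

Build the Grundy sequence for pile A with g(k) = mex{g(k−s) : s ∈ {1, 5, 6, 7}, s ≤ k}:
g(0) = mex{} = 0
g(1) = mex{0} = 1
g(2) = mex{1} = 0
g(3) = mex{0} = 1
g(4) = mex{1} = 0
g(5) = mex{0} = 1
g(6) = mex{0,1} = 2
g(7) = mex{0,1,2} = 3
g(8) = mex{0,1,3} = 2
So g(8) = 2.
Pile B is a plain Nim pile of size 8, so its Grundy value is 8.
For pile C, compute g(0), g(1), … with moves {4, 5}:
g(0) = mex{} = 0
g(1) = mex{} = 0
g(2) = mex{} = 0
g(3) = mex{} = 0
g(4) = mex{0} = 1
g(5) = mex{0} = 1
g(6) = mex{0} = 1
g(7) = mex{0} = 1
g(8) = mex{0,1} = 2
g(9) = mex{1} = 0
g(10) = mex{1} = 0
So g(10) = 0.
The value of a disjunctive sum is the nim-sum of the parts.
Combined value = 2 XOR 8 XOR 0 = 10.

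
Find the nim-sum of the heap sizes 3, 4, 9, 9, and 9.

14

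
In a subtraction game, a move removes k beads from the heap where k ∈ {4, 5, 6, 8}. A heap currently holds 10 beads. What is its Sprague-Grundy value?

2

Compute g(0), g(1), … for moves {4, 5, 6, 8}:
g(0) = mex{} = 0
g(1) = mex{} = 0
g(2) = mex{} = 0
g(3) = mex{} = 0
g(4) = mex{0} = 1
g(5) = mex{0} = 1
g(6) = mex{0} = 1
g(7) = mex{0} = 1
g(8) = mex{0,1} = 2
g(9) = mex{0,1} = 2
g(10) = mex{0,1} = 2
So g(10) = 2.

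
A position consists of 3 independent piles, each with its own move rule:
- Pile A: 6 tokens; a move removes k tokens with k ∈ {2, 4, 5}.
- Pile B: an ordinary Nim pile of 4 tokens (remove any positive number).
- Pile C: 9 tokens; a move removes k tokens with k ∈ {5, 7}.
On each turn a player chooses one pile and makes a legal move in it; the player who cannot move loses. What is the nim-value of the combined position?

Grundy values for pile A (subtraction set {2, 4, 5}):
g(0) = mex{} = 0
g(1) = mex{} = 0
g(2) = mex{0} = 1
g(3) = mex{0} = 1
g(4) = mex{0,1} = 2
g(5) = mex{0,1} = 2
g(6) = mex{0,1,2} = 3
So g(6) = 3.
Pile B is a plain Nim pile of size 4, so its Grundy value is 4.
Build the Grundy sequence for pile C with g(k) = mex{g(k−s) : s ∈ {5, 7}, s ≤ k}:
g(0) = mex{} = 0
g(1) = mex{} = 0
g(2) = mex{} = 0
g(3) = mex{} = 0
g(4) = mex{} = 0
g(5) = mex{0} = 1
g(6) = mex{0} = 1
g(7) = mex{0} = 1
g(8) = mex{0} = 1
g(9) = mex{0} = 1
So g(9) = 1.
By the Sprague-Grundy theorem, the Grundy value of a sum of independent games is the XOR of the component values.
Combined value = 3 XOR 4 XOR 1 = 6.

6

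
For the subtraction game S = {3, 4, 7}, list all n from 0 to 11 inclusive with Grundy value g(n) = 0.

0, 1, 2, 10, 11

Grundy values for subtraction set {3, 4, 7}:
g(0) = mex{} = 0
g(1) = mex{} = 0
g(2) = mex{} = 0
g(3) = mex{0} = 1
g(4) = mex{0} = 1
g(5) = mex{0} = 1
g(6) = mex{0,1} = 2
g(7) = mex{0,1} = 2
g(8) = mex{0,1} = 2
g(9) = mex{0,1,2} = 3
g(10) = mex{1,2} = 0
g(11) = mex{1,2} = 0
The P-positions (g = 0) in 0..11 are 0, 1, 2, 10, 11.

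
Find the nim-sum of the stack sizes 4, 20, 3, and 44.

63

Compute the nim-sum pairwise:
4 ^ 20 = 16
16 ^ 3 = 19
19 ^ 44 = 63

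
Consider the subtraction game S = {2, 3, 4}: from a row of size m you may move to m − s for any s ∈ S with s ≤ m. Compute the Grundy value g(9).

1

Build the Grundy sequence with g(k) = mex{g(k−s) : s ∈ {2, 3, 4}, s ≤ k}:
g(0) = mex{} = 0
g(1) = mex{} = 0
g(2) = mex{0} = 1
g(3) = mex{0} = 1
g(4) = mex{0,1} = 2
g(5) = mex{0,1} = 2
g(6) = mex{1,2} = 0
g(7) = mex{1,2} = 0
g(8) = mex{0,2} = 1
g(9) = mex{0,2} = 1
So g(9) = 1.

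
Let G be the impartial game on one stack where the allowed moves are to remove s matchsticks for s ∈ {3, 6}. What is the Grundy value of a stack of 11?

0

Compute g(0), g(1), … for moves {3, 6}:
g(0) = mex{} = 0
g(1) = mex{} = 0
g(2) = mex{} = 0
g(3) = mex{0} = 1
g(4) = mex{0} = 1
g(5) = mex{0} = 1
g(6) = mex{0,1} = 2
g(7) = mex{0,1} = 2
g(8) = mex{0,1} = 2
g(9) = mex{1,2} = 0
g(10) = mex{1,2} = 0
g(11) = mex{1,2} = 0
So g(11) = 0.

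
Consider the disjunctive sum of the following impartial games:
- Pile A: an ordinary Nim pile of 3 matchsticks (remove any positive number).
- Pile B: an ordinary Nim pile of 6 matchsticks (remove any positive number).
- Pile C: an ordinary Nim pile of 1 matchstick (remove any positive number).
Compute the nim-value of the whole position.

4

Pile A is a plain Nim pile of size 3, so its Grundy value is 3.
Pile B is a plain Nim pile of size 6, so its Grundy value is 6.
Pile C is a plain Nim pile of size 1, so its Grundy value is 1.
By the Sprague-Grundy theorem, the Grundy value of a sum of independent games is the XOR of the component values.
Combined value = 3 XOR 6 XOR 1 = 4.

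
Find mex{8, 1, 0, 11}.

The values 0, 1 are all present; 2 is the first non-negative integer missing from the set.

2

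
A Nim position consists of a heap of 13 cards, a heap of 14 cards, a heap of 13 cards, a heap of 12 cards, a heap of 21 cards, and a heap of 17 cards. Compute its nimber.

Compute the nim-sum pairwise:
13 ⊕ 14 = 3
3 ⊕ 13 = 14
14 ⊕ 12 = 2
2 ⊕ 21 = 23
23 ⊕ 17 = 6

6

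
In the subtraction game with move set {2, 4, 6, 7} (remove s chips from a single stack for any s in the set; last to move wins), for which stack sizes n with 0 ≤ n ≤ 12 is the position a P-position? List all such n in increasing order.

0, 1, 9, 10

Compute g(0), g(1), … for moves {2, 4, 6, 7}:
g(0) = mex{} = 0
g(1) = mex{} = 0
g(2) = mex{0} = 1
g(3) = mex{0} = 1
g(4) = mex{0,1} = 2
g(5) = mex{0,1} = 2
g(6) = mex{0,1,2} = 3
g(7) = mex{0,1,2} = 3
g(8) = mex{0,1,2,3} = 4
g(9) = mex{1,2,3} = 0
g(10) = mex{1,2,3,4} = 0
g(11) = mex{0,2,3} = 1
g(12) = mex{0,2,3,4} = 1
The P-positions (g = 0) in 0..12 are 0, 1, 9, 10.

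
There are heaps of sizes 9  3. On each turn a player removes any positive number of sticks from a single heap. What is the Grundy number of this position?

10

Nim-sum: 9 ⊕ 3 = 10.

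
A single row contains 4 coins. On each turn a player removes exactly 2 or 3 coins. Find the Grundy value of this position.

2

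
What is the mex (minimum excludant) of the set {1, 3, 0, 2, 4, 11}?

5

The values 0, 1, 2, 3, 4 are all present; 5 is the first non-negative integer missing from the set.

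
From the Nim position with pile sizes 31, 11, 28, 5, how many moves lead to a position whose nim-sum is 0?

Compute the nim-sum pairwise:
31 XOR 11 = 20
20 XOR 28 = 8
8 XOR 5 = 13
The overall nim-sum is X = 13. A pile of size p has a winning move iff p XOR X < p (reduce it to p XOR X).
  31: 31 XOR 13 = 18 < 31 — winning move (to 18).
  11: 11 XOR 13 = 6 < 11 — winning move (to 6).
  28: 28 XOR 13 = 17 < 28 — winning move (to 17).
  5: 5 XOR 13 = 8 ≥ 5 — no move.
That gives 3 winning moves.

3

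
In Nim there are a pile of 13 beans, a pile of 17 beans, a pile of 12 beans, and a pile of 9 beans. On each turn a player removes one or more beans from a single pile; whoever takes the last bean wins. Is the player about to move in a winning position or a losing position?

Winning position

Bitwise XOR of the heap sizes:
  01101  (13)
  10001  (17)
  01100  (12)
  01001  (9)
  -----
  11001  (25)
The nim-sum is 25 ≠ 0, so this is an N-position: the player to move can win.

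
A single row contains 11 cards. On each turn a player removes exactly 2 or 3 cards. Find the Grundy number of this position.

0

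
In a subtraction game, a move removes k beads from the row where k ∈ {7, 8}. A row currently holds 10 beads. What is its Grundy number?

1

Grundy values for subtraction set {7, 8}:
k:     0  1  2  3  4  5  6  7  8  9 10
g(k):  0  0  0  0  0  0  0  1  1  1  1
So g(10) = 1.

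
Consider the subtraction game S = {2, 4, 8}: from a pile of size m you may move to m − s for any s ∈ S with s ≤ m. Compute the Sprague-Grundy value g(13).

Build the Grundy sequence with g(k) = mex{g(k−s) : s ∈ {2, 4, 8}, s ≤ k}:
k:     0  1  2  3  4  5  6  7  8  9 10 11 12 13
g(k):  0  0  1  1  2  2  0  0  1  1  2  2  0  0
So g(13) = 0.

0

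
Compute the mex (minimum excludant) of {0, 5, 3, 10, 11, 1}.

2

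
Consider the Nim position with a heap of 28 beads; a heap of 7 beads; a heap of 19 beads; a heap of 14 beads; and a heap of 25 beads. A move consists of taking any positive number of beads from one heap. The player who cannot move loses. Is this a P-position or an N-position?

Compute the nim-sum pairwise:
28 ⊕ 7 = 27
27 ⊕ 19 = 8
8 ⊕ 14 = 6
6 ⊕ 25 = 31
The nim-sum is 31 ≠ 0, so this is an N-position: the player to move can win.

N-position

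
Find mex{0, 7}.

0 is in the set but 1 is not, so the mex is 1.

1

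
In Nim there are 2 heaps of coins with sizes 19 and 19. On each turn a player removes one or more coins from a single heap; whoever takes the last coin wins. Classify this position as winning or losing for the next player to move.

Compute the nim-sum pairwise:
19 ⊕ 19 = 0
The nim-sum is 0, so this is a P-position: the player to move is in a losing position under optimal play.

Losing position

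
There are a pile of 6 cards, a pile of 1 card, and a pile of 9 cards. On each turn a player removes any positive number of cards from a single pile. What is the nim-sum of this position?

Compute the nim-sum pairwise:
6 ^ 1 = 7
7 ^ 9 = 14

14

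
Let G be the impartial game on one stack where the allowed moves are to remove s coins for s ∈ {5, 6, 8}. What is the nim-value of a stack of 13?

0

Compute g(0), g(1), … for moves {5, 6, 8}:
g(0) = mex{} = 0
g(1) = mex{} = 0
g(2) = mex{} = 0
g(3) = mex{} = 0
g(4) = mex{} = 0
g(5) = mex{0} = 1
g(6) = mex{0} = 1
g(7) = mex{0} = 1
g(8) = mex{0} = 1
g(9) = mex{0} = 1
g(10) = mex{0,1} = 2
g(11) = mex{0,1} = 2
g(12) = mex{0,1} = 2
g(13) = mex{1} = 0
So g(13) = 0.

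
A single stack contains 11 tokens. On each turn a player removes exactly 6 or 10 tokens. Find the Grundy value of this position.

1

Compute g(0), g(1), … for moves {6, 10}:
g(0) = mex{} = 0
g(1) = mex{} = 0
g(2) = mex{} = 0
g(3) = mex{} = 0
g(4) = mex{} = 0
g(5) = mex{} = 0
g(6) = mex{0} = 1
g(7) = mex{0} = 1
g(8) = mex{0} = 1
g(9) = mex{0} = 1
g(10) = mex{0} = 1
g(11) = mex{0} = 1
So g(11) = 1.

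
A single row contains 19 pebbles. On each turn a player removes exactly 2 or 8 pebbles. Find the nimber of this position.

2

Build the Grundy sequence with g(k) = mex{g(k−s) : s ∈ {2, 8}, s ≤ k}:
k:     0  1  2  3  4  5  6  7  8  9 10 11 12 13 14 15 16 17 18 19
g(k):  0  0  1  1  0  0  1  1  2  2  0  0  1  1  0  0  1  1  2  2
So g(19) = 2.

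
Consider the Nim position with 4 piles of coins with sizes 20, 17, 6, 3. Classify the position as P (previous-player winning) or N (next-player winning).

P-position

Nim-sum: 20 ⊕ 17 ⊕ 6 ⊕ 3 = 0.
The nim-sum is 0, so this is a P-position: the player to move is in a losing position under optimal play.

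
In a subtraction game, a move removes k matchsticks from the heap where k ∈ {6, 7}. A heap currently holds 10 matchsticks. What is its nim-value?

Build the Grundy sequence with g(k) = mex{g(k−s) : s ∈ {6, 7}, s ≤ k}:
g(0) = mex{} = 0
g(1) = mex{} = 0
g(2) = mex{} = 0
g(3) = mex{} = 0
g(4) = mex{} = 0
g(5) = mex{} = 0
g(6) = mex{0} = 1
g(7) = mex{0} = 1
g(8) = mex{0} = 1
g(9) = mex{0} = 1
g(10) = mex{0} = 1
So g(10) = 1.

1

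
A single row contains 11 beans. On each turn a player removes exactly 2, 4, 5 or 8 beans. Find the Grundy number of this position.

2

Compute g(0), g(1), … for moves {2, 4, 5, 8}:
g(0) = mex{} = 0
g(1) = mex{} = 0
g(2) = mex{0} = 1
g(3) = mex{0} = 1
g(4) = mex{0,1} = 2
g(5) = mex{0,1} = 2
g(6) = mex{0,1,2} = 3
g(7) = mex{1,2} = 0
g(8) = mex{0,1,2,3} = 4
g(9) = mex{0,2} = 1
g(10) = mex{1,2,3,4} = 0
g(11) = mex{0,1,3} = 2
So g(11) = 2.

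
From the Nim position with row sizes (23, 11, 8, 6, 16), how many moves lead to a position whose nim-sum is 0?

3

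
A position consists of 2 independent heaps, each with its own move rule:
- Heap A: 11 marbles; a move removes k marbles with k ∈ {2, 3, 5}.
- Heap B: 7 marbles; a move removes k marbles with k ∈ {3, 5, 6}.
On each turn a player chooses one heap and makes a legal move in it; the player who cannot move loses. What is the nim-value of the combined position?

0

Build the Grundy sequence for heap A with g(k) = mex{g(k−s) : s ∈ {2, 3, 5}, s ≤ k}:
k:     0  1  2  3  4  5  6  7  8  9 10 11
g(k):  0  0  1  1  2  2  3  0  0  1  1  2
So g(11) = 2.
Grundy values for heap B (subtraction set {3, 5, 6}):
g(0) = mex{} = 0
g(1) = mex{} = 0
g(2) = mex{} = 0
g(3) = mex{0} = 1
g(4) = mex{0} = 1
g(5) = mex{0} = 1
g(6) = mex{0,1} = 2
g(7) = mex{0,1} = 2
So g(7) = 2.
The value of a disjunctive sum is the nim-sum of the parts.
Combined value = 2 ⊕ 2 = 0.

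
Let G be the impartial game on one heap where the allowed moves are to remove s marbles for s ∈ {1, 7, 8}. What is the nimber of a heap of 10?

Compute g(0), g(1), … for moves {1, 7, 8}:
g(0) = mex{} = 0
g(1) = mex{0} = 1
g(2) = mex{1} = 0
g(3) = mex{0} = 1
g(4) = mex{1} = 0
g(5) = mex{0} = 1
g(6) = mex{1} = 0
g(7) = mex{0} = 1
g(8) = mex{0,1} = 2
g(9) = mex{0,1,2} = 3
g(10) = mex{0,1,3} = 2
So g(10) = 2.

2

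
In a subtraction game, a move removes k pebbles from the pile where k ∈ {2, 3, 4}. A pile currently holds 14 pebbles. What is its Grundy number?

1

Grundy values for subtraction set {2, 3, 4}:
g(0) = mex{} = 0
g(1) = mex{} = 0
g(2) = mex{0} = 1
g(3) = mex{0} = 1
g(4) = mex{0,1} = 2
g(5) = mex{0,1} = 2
g(6) = mex{1,2} = 0
g(7) = mex{1,2} = 0
g(8) = mex{0,2} = 1
g(9) = mex{0,2} = 1
g(10) = mex{0,1} = 2
g(11) = mex{0,1} = 2
g(12) = mex{1,2} = 0
g(13) = mex{1,2} = 0
g(14) = mex{0,2} = 1
So g(14) = 1.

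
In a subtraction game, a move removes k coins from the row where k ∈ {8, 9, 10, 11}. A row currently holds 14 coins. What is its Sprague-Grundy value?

1

Grundy values for subtraction set {8, 9, 10, 11}:
k:     0  1  2  3  4  5  6  7  8  9 10 11 12 13 14
g(k):  0  0  0  0  0  0  0  0  1  1  1  1  1  1  1
So g(14) = 1.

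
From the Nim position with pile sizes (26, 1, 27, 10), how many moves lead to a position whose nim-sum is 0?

Nim-sum: 26 XOR 1 XOR 27 XOR 10 = 10.
The overall nim-sum is X = 10. A pile of size p has a winning move iff p XOR X < p (reduce it to p XOR X).
  26: 26 XOR 10 = 16 < 26 — winning move (to 16).
  1: 1 XOR 10 = 11 ≥ 1 — no move.
  27: 27 XOR 10 = 17 < 27 — winning move (to 17).
  10: 10 XOR 10 = 0 < 10 — winning move (to 0).
That gives 3 winning moves.

3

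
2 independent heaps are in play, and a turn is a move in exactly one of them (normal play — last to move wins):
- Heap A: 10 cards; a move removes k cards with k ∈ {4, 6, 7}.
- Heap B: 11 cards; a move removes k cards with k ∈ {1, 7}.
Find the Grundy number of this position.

For heap A, compute g(0), g(1), … with moves {4, 6, 7}:
k:     0  1  2  3  4  5  6  7  8  9 10
g(k):  0  0  0  0  1  1  1  1  2  2  2
So g(10) = 2.
For heap B, compute g(0), g(1), … with moves {1, 7}:
k:     0  1  2  3  4  5  6  7  8  9 10 11
g(k):  0  1  0  1  0  1  0  1  0  1  0  1
So g(11) = 1.
By the Sprague-Grundy theorem, the Grundy value of a sum of independent games is the XOR of the component values.
Combined value = 2 ⊕ 1 = 3.

3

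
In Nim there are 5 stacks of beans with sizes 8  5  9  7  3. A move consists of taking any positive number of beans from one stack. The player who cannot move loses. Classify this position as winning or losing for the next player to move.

Losing position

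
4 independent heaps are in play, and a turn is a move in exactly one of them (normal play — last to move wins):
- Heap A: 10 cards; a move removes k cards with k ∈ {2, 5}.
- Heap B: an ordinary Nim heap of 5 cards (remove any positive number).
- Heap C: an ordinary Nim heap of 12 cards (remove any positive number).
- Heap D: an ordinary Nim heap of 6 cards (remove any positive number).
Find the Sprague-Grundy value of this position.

For heap A, compute g(0), g(1), … with moves {2, 5}:
g(0) = mex{} = 0
g(1) = mex{} = 0
g(2) = mex{0} = 1
g(3) = mex{0} = 1
g(4) = mex{1} = 0
g(5) = mex{0,1} = 2
g(6) = mex{0} = 1
g(7) = mex{1,2} = 0
g(8) = mex{1} = 0
g(9) = mex{0} = 1
g(10) = mex{0,2} = 1
So g(10) = 1.
Heap B is a plain Nim heap of size 5, so its Grundy value is 5.
Heap C is a plain Nim heap of size 12, so its Grundy value is 12.
Heap D is a plain Nim heap of size 6, so its Grundy value is 6.
The value of a disjunctive sum is the nim-sum of the parts.
Combined value = 1 ⊕ 5 ⊕ 12 ⊕ 6 = 14.

14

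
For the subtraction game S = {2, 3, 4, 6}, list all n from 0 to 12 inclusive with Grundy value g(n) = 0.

0, 1, 8, 9

Grundy values for subtraction set {2, 3, 4, 6}:
k:     0  1  2  3  4  5  6  7  8  9 10 11 12
g(k):  0  0  1  1  2  2  3  3  0  0  1  1  2
The P-positions (g = 0) in 0..12 are 0, 1, 8, 9.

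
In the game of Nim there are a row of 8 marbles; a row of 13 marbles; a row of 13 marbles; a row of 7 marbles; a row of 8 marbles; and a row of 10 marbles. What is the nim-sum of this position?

Nim-sum: 8 XOR 13 XOR 13 XOR 7 XOR 8 XOR 10 = 13.

13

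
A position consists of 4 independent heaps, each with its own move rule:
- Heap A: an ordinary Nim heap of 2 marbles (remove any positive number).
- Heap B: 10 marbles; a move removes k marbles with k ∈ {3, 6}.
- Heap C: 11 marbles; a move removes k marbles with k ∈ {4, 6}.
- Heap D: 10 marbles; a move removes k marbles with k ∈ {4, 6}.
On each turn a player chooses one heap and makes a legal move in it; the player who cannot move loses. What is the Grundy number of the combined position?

2

Heap A is a plain Nim heap of size 2, so its Grundy value is 2.
For heap B, compute g(0), g(1), … with moves {3, 6}:
k:     0  1  2  3  4  5  6  7  8  9 10
g(k):  0  0  0  1  1  1  2  2  2  0  0
So g(10) = 0.
Grundy values for heap C (subtraction set {4, 6}):
k:     0  1  2  3  4  5  6  7  8  9 10 11
g(k):  0  0  0  0  1  1  1  1  2  2  0  0
So g(11) = 0.
For heap D, compute g(0), g(1), … with moves {4, 6}:
g(0) = mex{} = 0
g(1) = mex{} = 0
g(2) = mex{} = 0
g(3) = mex{} = 0
g(4) = mex{0} = 1
g(5) = mex{0} = 1
g(6) = mex{0} = 1
g(7) = mex{0} = 1
g(8) = mex{0,1} = 2
g(9) = mex{0,1} = 2
g(10) = mex{1} = 0
So g(10) = 0.
By the Sprague-Grundy theorem, the Grundy value of a sum of independent games is the XOR of the component values.
Combined value = 2 XOR 0 XOR 0 XOR 0 = 2.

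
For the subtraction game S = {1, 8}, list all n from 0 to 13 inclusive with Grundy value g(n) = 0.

0, 2, 4, 6, 9, 11, 13

Grundy values for subtraction set {1, 8}:
k:     0  1  2  3  4  5  6  7  8  9 10 11 12 13
g(k):  0  1  0  1  0  1  0  1  2  0  1  0  1  0
The P-positions (g = 0) in 0..13 are 0, 2, 4, 6, 9, 11, 13.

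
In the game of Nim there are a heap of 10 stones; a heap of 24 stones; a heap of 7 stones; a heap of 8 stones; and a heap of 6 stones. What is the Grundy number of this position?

Nim-sum: 10 ⊕ 24 ⊕ 7 ⊕ 8 ⊕ 6 = 27.

27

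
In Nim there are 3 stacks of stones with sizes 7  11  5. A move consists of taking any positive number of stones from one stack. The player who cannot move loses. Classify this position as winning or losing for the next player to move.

Compute the nim-sum pairwise:
7 XOR 11 = 12
12 XOR 5 = 9
The nim-sum is 9 ≠ 0, so this is an N-position: the player to move can win.

Winning position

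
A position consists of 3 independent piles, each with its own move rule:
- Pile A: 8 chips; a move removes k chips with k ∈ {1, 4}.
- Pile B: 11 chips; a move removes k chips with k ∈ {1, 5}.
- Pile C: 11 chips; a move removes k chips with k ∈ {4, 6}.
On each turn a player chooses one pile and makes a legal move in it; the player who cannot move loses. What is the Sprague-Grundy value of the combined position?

0

For pile A, compute g(0), g(1), … with moves {1, 4}:
k:     0  1  2  3  4  5  6  7  8
g(k):  0  1  0  1  2  0  1  0  1
So g(8) = 1.
Build the Grundy sequence for pile B with g(k) = mex{g(k−s) : s ∈ {1, 5}, s ≤ k}:
k:     0  1  2  3  4  5  6  7  8  9 10 11
g(k):  0  1  0  1  0  1  0  1  0  1  0  1
So g(11) = 1.
Grundy values for pile C (subtraction set {4, 6}):
k:     0  1  2  3  4  5  6  7  8  9 10 11
g(k):  0  0  0  0  1  1  1  1  2  2  0  0
So g(11) = 0.
By the Sprague-Grundy theorem, the Grundy value of a sum of independent games is the XOR of the component values.
Combined value = 1 XOR 1 XOR 0 = 0.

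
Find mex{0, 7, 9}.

1

0 is in the set but 1 is not, so the mex is 1.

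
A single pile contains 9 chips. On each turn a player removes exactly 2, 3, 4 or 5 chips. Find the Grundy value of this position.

1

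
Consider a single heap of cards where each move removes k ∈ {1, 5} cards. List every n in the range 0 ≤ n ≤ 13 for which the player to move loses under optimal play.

0, 2, 4, 6, 8, 10, 12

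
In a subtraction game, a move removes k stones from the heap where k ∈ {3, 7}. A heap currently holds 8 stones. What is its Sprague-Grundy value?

2

Build the Grundy sequence with g(k) = mex{g(k−s) : s ∈ {3, 7}, s ≤ k}:
k:     0  1  2  3  4  5  6  7  8
g(k):  0  0  0  1  1  1  0  2  2
So g(8) = 2.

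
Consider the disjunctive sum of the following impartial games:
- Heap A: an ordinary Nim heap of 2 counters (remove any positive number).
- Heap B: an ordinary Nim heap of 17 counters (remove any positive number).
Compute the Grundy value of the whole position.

Heap A is a plain Nim heap of size 2, so its Grundy value is 2.
Heap B is a plain Nim heap of size 17, so its Grundy value is 17.
The value of a disjunctive sum is the nim-sum of the parts.
Combined value = 2 ⊕ 17 = 19.

19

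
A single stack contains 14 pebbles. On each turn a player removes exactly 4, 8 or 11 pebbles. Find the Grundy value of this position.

Build the Grundy sequence with g(k) = mex{g(k−s) : s ∈ {4, 8, 11}, s ≤ k}:
g(0) = mex{} = 0
g(1) = mex{} = 0
g(2) = mex{} = 0
g(3) = mex{} = 0
g(4) = mex{0} = 1
g(5) = mex{0} = 1
g(6) = mex{0} = 1
g(7) = mex{0} = 1
g(8) = mex{0,1} = 2
g(9) = mex{0,1} = 2
g(10) = mex{0,1} = 2
g(11) = mex{0,1} = 2
g(12) = mex{0,1,2} = 3
g(13) = mex{0,1,2} = 3
g(14) = mex{0,1,2} = 3
So g(14) = 3.

3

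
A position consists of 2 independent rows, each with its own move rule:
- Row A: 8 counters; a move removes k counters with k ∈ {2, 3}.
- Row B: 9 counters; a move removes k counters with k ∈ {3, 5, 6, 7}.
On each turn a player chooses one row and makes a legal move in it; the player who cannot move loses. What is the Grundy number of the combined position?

2

For row A, compute g(0), g(1), … with moves {2, 3}:
g(0) = mex{} = 0
g(1) = mex{} = 0
g(2) = mex{0} = 1
g(3) = mex{0} = 1
g(4) = mex{0,1} = 2
g(5) = mex{1} = 0
g(6) = mex{1,2} = 0
g(7) = mex{0,2} = 1
g(8) = mex{0} = 1
So g(8) = 1.
Grundy values for row B (subtraction set {3, 5, 6, 7}):
g(0) = mex{} = 0
g(1) = mex{} = 0
g(2) = mex{} = 0
g(3) = mex{0} = 1
g(4) = mex{0} = 1
g(5) = mex{0} = 1
g(6) = mex{0,1} = 2
g(7) = mex{0,1} = 2
g(8) = mex{0,1} = 2
g(9) = mex{0,1,2} = 3
So g(9) = 3.
The value of a disjunctive sum is the nim-sum of the parts.
Combined value = 1 XOR 3 = 2.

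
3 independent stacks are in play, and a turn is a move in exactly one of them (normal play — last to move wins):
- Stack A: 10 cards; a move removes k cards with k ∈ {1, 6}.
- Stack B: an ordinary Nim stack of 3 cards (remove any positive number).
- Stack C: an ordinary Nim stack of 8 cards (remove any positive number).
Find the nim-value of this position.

Build the Grundy sequence for stack A with g(k) = mex{g(k−s) : s ∈ {1, 6}, s ≤ k}:
k:     0  1  2  3  4  5  6  7  8  9 10
g(k):  0  1  0  1  0  1  2  0  1  0  1
So g(10) = 1.
Stack B is a plain Nim stack of size 3, so its Grundy value is 3.
Stack C is a plain Nim stack of size 8, so its Grundy value is 8.
By the Sprague-Grundy theorem, the Grundy value of a sum of independent games is the XOR of the component values.
Combined value = 1 ⊕ 3 ⊕ 8 = 10.

10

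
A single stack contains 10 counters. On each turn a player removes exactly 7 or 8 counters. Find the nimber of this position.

1

Grundy values for subtraction set {7, 8}:
k:     0  1  2  3  4  5  6  7  8  9 10
g(k):  0  0  0  0  0  0  0  1  1  1  1
So g(10) = 1.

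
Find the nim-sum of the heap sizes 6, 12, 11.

1

Nim-sum: 6 ⊕ 12 ⊕ 11 = 1.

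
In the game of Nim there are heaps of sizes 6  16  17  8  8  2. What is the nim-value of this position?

Compute the nim-sum pairwise:
6 XOR 16 = 22
22 XOR 17 = 7
7 XOR 8 = 15
15 XOR 8 = 7
7 XOR 2 = 5

5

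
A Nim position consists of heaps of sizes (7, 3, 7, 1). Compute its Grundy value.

2

Bitwise XOR of the heap sizes:
  111  (7)
  011  (3)
  111  (7)
  001  (1)
  ---
  010  (2)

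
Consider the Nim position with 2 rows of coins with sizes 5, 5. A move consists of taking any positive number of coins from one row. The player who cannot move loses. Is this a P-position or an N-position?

Nim-sum: 5 XOR 5 = 0.
The nim-sum is 0, so this is a P-position: the player to move is in a losing position under optimal play.

P-position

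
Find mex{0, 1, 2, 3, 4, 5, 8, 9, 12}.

6

The values 0, 1, 2, 3, 4, 5 are all present; 6 is the first non-negative integer missing from the set.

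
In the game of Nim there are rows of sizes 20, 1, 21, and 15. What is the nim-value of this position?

15

Write each in binary and XOR column by column:
  10100  (20)
  00001  (1)
  10101  (21)
  01111  (15)
  -----
  01111  (15)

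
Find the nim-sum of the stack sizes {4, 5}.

1

Compute the nim-sum pairwise:
4 XOR 5 = 1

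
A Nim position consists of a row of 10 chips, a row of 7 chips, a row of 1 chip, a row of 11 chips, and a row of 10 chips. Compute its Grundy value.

13

Compute the nim-sum pairwise:
10 XOR 7 = 13
13 XOR 1 = 12
12 XOR 11 = 7
7 XOR 10 = 13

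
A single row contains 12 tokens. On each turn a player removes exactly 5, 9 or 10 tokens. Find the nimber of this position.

Grundy values for subtraction set {5, 9, 10}:
k:     0  1  2  3  4  5  6  7  8  9 10 11 12
g(k):  0  0  0  0  0  1  1  1  1  1  2  2  2
So g(12) = 2.

2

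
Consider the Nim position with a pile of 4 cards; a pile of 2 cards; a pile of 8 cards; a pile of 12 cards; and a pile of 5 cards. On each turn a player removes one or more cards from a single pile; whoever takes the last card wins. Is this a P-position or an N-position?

Bitwise XOR of the heap sizes:
  0100  (4)
  0010  (2)
  1000  (8)
  1100  (12)
  0101  (5)
  ----
  0111  (7)
The nim-sum is 7 ≠ 0, so this is an N-position: the player to move can win.

N-position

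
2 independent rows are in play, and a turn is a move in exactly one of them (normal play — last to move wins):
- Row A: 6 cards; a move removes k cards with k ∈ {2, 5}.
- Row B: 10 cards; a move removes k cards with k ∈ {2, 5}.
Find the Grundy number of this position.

For row A, compute g(0), g(1), … with moves {2, 5}:
k:     0  1  2  3  4  5  6
g(k):  0  0  1  1  0  2  1
So g(6) = 1.
Build the Grundy sequence for row B with g(k) = mex{g(k−s) : s ∈ {2, 5}, s ≤ k}:
k:     0  1  2  3  4  5  6  7  8  9 10
g(k):  0  0  1  1  0  2  1  0  0  1  1
So g(10) = 1.
The value of a disjunctive sum is the nim-sum of the parts.
Combined value = 1 XOR 1 = 0.

0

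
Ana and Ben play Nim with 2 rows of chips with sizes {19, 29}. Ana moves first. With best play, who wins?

Ana wins

Compute the nim-sum pairwise:
19 XOR 29 = 14
The nim-sum is 14 ≠ 0, so this is an N-position: the player to move can win; Ana has a winning move.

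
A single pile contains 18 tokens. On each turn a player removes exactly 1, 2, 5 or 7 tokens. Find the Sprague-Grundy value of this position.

0

Build the Grundy sequence with g(k) = mex{g(k−s) : s ∈ {1, 2, 5, 7}, s ≤ k}:
k:     0  1  2  3  4  5  6  7  8  9 10 11 12 13 14 15 16 17 18
g(k):  0  1  2  0  1  2  0  1  2  0  1  2  0  1  2  0  1  2  0
So g(18) = 0.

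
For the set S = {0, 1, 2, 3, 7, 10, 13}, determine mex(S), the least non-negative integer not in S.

The values 0, 1, 2, 3 are all present; 4 is the first non-negative integer missing from the set.

4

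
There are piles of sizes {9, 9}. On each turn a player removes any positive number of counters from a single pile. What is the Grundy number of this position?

Nim-sum: 9 XOR 9 = 0.

0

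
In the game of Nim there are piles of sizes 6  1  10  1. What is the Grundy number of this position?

Bitwise XOR of the heap sizes:
  0110  (6)
  0001  (1)
  1010  (10)
  0001  (1)
  ----
  1100  (12)

12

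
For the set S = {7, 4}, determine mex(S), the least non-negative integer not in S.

0

0 is not in the set, so the mex is 0.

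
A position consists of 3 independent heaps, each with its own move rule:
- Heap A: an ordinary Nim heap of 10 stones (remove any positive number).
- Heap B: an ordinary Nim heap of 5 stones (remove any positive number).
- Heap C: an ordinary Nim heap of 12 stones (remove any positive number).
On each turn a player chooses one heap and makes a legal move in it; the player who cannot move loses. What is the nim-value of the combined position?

Heap A is a plain Nim heap of size 10, so its Grundy value is 10.
Heap B is a plain Nim heap of size 5, so its Grundy value is 5.
Heap C is a plain Nim heap of size 12, so its Grundy value is 12.
By the Sprague-Grundy theorem, the Grundy value of a sum of independent games is the XOR of the component values.
Combined value = 10 ⊕ 5 ⊕ 12 = 3.

3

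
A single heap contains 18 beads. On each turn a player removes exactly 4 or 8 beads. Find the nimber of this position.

Build the Grundy sequence with g(k) = mex{g(k−s) : s ∈ {4, 8}, s ≤ k}:
k:     0  1  2  3  4  5  6  7  8  9 10 11 12 13 14 15 16 17 18
g(k):  0  0  0  0  1  1  1  1  2  2  2  2  0  0  0  0  1  1  1
So g(18) = 1.

1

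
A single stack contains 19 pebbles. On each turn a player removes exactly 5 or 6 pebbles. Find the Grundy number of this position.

1

Build the Grundy sequence with g(k) = mex{g(k−s) : s ∈ {5, 6}, s ≤ k}:
k:     0  1  2  3  4  5  6  7  8  9 10 11 12 13 14 15 16 17 18 19
g(k):  0  0  0  0  0  1  1  1  1  1  2  0  0  0  0  0  1  1  1  1
So g(19) = 1.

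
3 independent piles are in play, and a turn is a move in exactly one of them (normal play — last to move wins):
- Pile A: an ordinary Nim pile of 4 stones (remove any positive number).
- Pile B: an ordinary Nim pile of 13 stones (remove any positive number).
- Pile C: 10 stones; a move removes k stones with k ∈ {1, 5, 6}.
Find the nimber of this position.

Pile A is a plain Nim pile of size 4, so its Grundy value is 4.
Pile B is a plain Nim pile of size 13, so its Grundy value is 13.
For pile C, compute g(0), g(1), … with moves {1, 5, 6}:
g(0) = mex{} = 0
g(1) = mex{0} = 1
g(2) = mex{1} = 0
g(3) = mex{0} = 1
g(4) = mex{1} = 0
g(5) = mex{0} = 1
g(6) = mex{0,1} = 2
g(7) = mex{0,1,2} = 3
g(8) = mex{0,1,3} = 2
g(9) = mex{0,1,2} = 3
g(10) = mex{0,1,3} = 2
So g(10) = 2.
The value of a disjunctive sum is the nim-sum of the parts.
Combined value = 4 ⊕ 13 ⊕ 2 = 11.

11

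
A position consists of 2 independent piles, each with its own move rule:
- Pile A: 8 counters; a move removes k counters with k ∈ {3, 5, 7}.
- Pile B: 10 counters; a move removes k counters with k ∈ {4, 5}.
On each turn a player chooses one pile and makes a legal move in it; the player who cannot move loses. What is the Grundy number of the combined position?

2

Build the Grundy sequence for pile A with g(k) = mex{g(k−s) : s ∈ {3, 5, 7}, s ≤ k}:
g(0) = mex{} = 0
g(1) = mex{} = 0
g(2) = mex{} = 0
g(3) = mex{0} = 1
g(4) = mex{0} = 1
g(5) = mex{0} = 1
g(6) = mex{0,1} = 2
g(7) = mex{0,1} = 2
g(8) = mex{0,1} = 2
So g(8) = 2.
For pile B, compute g(0), g(1), … with moves {4, 5}:
k:     0  1  2  3  4  5  6  7  8  9 10
g(k):  0  0  0  0  1  1  1  1  2  0  0
So g(10) = 0.
By the Sprague-Grundy theorem, the Grundy value of a sum of independent games is the XOR of the component values.
Combined value = 2 ⊕ 0 = 2.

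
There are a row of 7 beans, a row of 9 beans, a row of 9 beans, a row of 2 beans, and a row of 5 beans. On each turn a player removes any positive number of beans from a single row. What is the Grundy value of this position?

Write each in binary and XOR column by column:
  0111  (7)
  1001  (9)
  1001  (9)
  0010  (2)
  0101  (5)
  ----
  0000  (0)

0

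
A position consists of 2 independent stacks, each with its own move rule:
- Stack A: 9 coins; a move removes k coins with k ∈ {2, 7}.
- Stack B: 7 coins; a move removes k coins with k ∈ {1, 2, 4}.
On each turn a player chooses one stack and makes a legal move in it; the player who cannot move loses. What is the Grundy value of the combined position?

For stack A, compute g(0), g(1), … with moves {2, 7}:
k:     0  1  2  3  4  5  6  7  8  9
g(k):  0  0  1  1  0  0  1  1  2  0
So g(9) = 0.
Build the Grundy sequence for stack B with g(k) = mex{g(k−s) : s ∈ {1, 2, 4}, s ≤ k}:
k:     0  1  2  3  4  5  6  7
g(k):  0  1  2  0  1  2  0  1
So g(7) = 1.
By the Sprague-Grundy theorem, the Grundy value of a sum of independent games is the XOR of the component values.
Combined value = 0 ⊕ 1 = 1.

1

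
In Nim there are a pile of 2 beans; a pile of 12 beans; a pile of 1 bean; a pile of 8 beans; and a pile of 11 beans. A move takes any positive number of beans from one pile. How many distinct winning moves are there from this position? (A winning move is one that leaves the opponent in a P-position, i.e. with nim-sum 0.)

3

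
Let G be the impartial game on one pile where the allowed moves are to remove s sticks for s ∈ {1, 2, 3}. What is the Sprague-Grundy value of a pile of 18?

2

Grundy values for subtraction set {1, 2, 3}:
k:     0  1  2  3  4  5  6  7  8  9 10 11 12 13 14 15 16 17 18
g(k):  0  1  2  3  0  1  2  3  0  1  2  3  0  1  2  3  0  1  2
So g(18) = 2.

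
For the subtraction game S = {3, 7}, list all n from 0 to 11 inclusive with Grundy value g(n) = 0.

0, 1, 2, 6, 10, 11

Build the Grundy sequence with g(k) = mex{g(k−s) : s ∈ {3, 7}, s ≤ k}:
k:     0  1  2  3  4  5  6  7  8  9 10 11
g(k):  0  0  0  1  1  1  0  2  2  1  0  0
The P-positions (g = 0) in 0..11 are 0, 1, 2, 6, 10, 11.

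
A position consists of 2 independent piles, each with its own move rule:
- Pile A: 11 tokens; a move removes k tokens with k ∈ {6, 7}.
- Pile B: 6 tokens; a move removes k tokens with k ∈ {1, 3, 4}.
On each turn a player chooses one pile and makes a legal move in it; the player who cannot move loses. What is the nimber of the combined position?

3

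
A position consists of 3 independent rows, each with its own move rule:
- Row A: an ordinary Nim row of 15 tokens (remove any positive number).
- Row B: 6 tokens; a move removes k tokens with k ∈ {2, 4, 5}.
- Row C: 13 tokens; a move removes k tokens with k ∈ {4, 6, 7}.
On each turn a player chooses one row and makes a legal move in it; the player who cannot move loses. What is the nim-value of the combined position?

12

Row A is a plain Nim row of size 15, so its Grundy value is 15.
For row B, compute g(0), g(1), … with moves {2, 4, 5}:
k:     0  1  2  3  4  5  6
g(k):  0  0  1  1  2  2  3
So g(6) = 3.
Build the Grundy sequence for row C with g(k) = mex{g(k−s) : s ∈ {4, 6, 7}, s ≤ k}:
g(0) = mex{} = 0
g(1) = mex{} = 0
g(2) = mex{} = 0
g(3) = mex{} = 0
g(4) = mex{0} = 1
g(5) = mex{0} = 1
g(6) = mex{0} = 1
g(7) = mex{0} = 1
g(8) = mex{0,1} = 2
g(9) = mex{0,1} = 2
g(10) = mex{0,1} = 2
g(11) = mex{1} = 0
g(12) = mex{1,2} = 0
g(13) = mex{1,2} = 0
So g(13) = 0.
The value of a disjunctive sum is the nim-sum of the parts.
Combined value = 15 ⊕ 3 ⊕ 0 = 12.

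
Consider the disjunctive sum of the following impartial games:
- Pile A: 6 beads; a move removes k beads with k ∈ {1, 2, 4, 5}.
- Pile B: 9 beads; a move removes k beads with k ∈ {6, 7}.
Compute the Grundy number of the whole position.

For pile A, compute g(0), g(1), … with moves {1, 2, 4, 5}:
g(0) = mex{} = 0
g(1) = mex{0} = 1
g(2) = mex{0,1} = 2
g(3) = mex{1,2} = 0
g(4) = mex{0,2} = 1
g(5) = mex{0,1} = 2
g(6) = mex{1,2} = 0
So g(6) = 0.
For pile B, compute g(0), g(1), … with moves {6, 7}:
g(0) = mex{} = 0
g(1) = mex{} = 0
g(2) = mex{} = 0
g(3) = mex{} = 0
g(4) = mex{} = 0
g(5) = mex{} = 0
g(6) = mex{0} = 1
g(7) = mex{0} = 1
g(8) = mex{0} = 1
g(9) = mex{0} = 1
So g(9) = 1.
By the Sprague-Grundy theorem, the Grundy value of a sum of independent games is the XOR of the component values.
Combined value = 0 XOR 1 = 1.

1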